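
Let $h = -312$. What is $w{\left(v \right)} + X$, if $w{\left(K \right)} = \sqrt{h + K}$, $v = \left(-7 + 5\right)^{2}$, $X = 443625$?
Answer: $443625 + 2 i \sqrt{77} \approx 4.4363 \cdot 10^{5} + 17.55 i$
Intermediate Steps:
$v = 4$ ($v = \left(-2\right)^{2} = 4$)
$w{\left(K \right)} = \sqrt{-312 + K}$
$w{\left(v \right)} + X = \sqrt{-312 + 4} + 443625 = \sqrt{-308} + 443625 = 2 i \sqrt{77} + 443625 = 443625 + 2 i \sqrt{77}$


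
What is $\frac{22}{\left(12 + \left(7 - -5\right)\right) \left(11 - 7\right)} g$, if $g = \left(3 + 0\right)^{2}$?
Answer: $\frac{33}{16} \approx 2.0625$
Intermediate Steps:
$g = 9$ ($g = 3^{2} = 9$)
$\frac{22}{\left(12 + \left(7 - -5\right)\right) \left(11 - 7\right)} g = \frac{22}{\left(12 + \left(7 - -5\right)\right) \left(11 - 7\right)} 9 = \frac{22}{\left(12 + \left(7 + 5\right)\right) 4} \cdot 9 = \frac{22}{\left(12 + 12\right) 4} \cdot 9 = \frac{22}{24 \cdot 4} \cdot 9 = \frac{22}{96} \cdot 9 = 22 \cdot \frac{1}{96} \cdot 9 = \frac{11}{48} \cdot 9 = \frac{33}{16}$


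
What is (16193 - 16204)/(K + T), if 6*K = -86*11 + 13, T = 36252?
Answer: -2/6563 ≈ -0.00030474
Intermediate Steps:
K = -311/2 (K = (-86*11 + 13)/6 = (-946 + 13)/6 = (1/6)*(-933) = -311/2 ≈ -155.50)
(16193 - 16204)/(K + T) = (16193 - 16204)/(-311/2 + 36252) = -11/72193/2 = -11*2/72193 = -2/6563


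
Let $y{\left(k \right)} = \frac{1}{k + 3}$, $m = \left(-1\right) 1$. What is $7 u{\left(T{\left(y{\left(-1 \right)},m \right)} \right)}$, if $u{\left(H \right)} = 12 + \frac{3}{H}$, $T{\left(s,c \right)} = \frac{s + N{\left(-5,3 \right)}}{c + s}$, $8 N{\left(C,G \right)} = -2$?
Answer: $42$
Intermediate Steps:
$N{\left(C,G \right)} = - \frac{1}{4}$ ($N{\left(C,G \right)} = \frac{1}{8} \left(-2\right) = - \frac{1}{4}$)
$m = -1$
$y{\left(k \right)} = \frac{1}{3 + k}$
$T{\left(s,c \right)} = \frac{- \frac{1}{4} + s}{c + s}$ ($T{\left(s,c \right)} = \frac{s - \frac{1}{4}}{c + s} = \frac{- \frac{1}{4} + s}{c + s}$)
$7 u{\left(T{\left(y{\left(-1 \right)},m \right)} \right)} = 7 \left(12 + \frac{3}{\frac{1}{-1 + \frac{1}{3 - 1}} \left(- \frac{1}{4} + \frac{1}{3 - 1}\right)}\right) = 7 \left(12 + \frac{3}{\frac{1}{-1 + \frac{1}{2}} \left(- \frac{1}{4} + \frac{1}{2}\right)}\right) = 7 \left(12 + \frac{3}{\frac{1}{- \frac{1}{2}} \cdot \frac{1}{4}}\right) = 7 \left(12 + \frac{3}{\left(-2\right) \frac{1}{4}}\right) = 7 \left(12 + \frac{3}{- \frac{1}{2}}\right) = 7 \left(12 + 3 \left(-2\right)\right) = 7 \left(12 - 6\right) = 7 \cdot 6 = 42$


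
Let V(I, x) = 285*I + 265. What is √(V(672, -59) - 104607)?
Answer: √87178 ≈ 295.26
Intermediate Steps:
V(I, x) = 265 + 285*I
√(V(672, -59) - 104607) = √((265 + 285*672) - 104607) = √((265 + 191520) - 104607) = √(191785 - 104607) = √87178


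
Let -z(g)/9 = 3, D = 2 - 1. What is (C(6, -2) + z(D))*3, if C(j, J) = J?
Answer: -87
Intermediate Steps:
D = 1
z(g) = -27 (z(g) = -9*3 = -27)
(C(6, -2) + z(D))*3 = (-2 - 27)*3 = -29*3 = -87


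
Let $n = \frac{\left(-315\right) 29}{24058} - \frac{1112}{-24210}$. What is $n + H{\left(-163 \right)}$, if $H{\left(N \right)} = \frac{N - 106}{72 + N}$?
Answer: $\frac{69493275853}{26501210190} \approx 2.6223$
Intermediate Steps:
$H{\left(N \right)} = \frac{-106 + N}{72 + N}$
$n = - \frac{97202927}{291222090}$ ($n = \left(-9135\right) \frac{1}{24058} - - \frac{556}{12105} = - \frac{9135}{24058} + \frac{556}{12105} = - \frac{97202927}{291222090} \approx -0.33378$)
$n + H{\left(-163 \right)} = - \frac{97202927}{291222090} + \frac{-106 - 163}{72 - 163} = - \frac{97202927}{291222090} + \frac{1}{-91} \left(-269\right) = - \frac{97202927}{291222090} - - \frac{269}{91} = - \frac{97202927}{291222090} + \frac{269}{91} = \frac{69493275853}{26501210190}$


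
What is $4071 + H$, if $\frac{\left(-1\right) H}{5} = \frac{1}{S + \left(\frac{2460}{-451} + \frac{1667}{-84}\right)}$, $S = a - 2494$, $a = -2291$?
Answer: $\frac{18094447527}{4444717} \approx 4071.0$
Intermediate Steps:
$S = -4785$ ($S = -2291 - 2494 = -4785$)
$H = \frac{4620}{4444717}$ ($H = - \frac{5}{-4785 + \left(\frac{2460}{-451} + \frac{1667}{-84}\right)} = - \frac{5}{-4785 + \left(2460 \left(- \frac{1}{451}\right) + 1667 \left(- \frac{1}{84}\right)\right)} = - \frac{5}{-4785 - \frac{23377}{924}} = - \frac{5}{- \frac{4444717}{924}} = \left(-5\right) \left(- \frac{924}{4444717}\right) = \frac{4620}{4444717} \approx 0.0010394$)
$4071 + H = 4071 + \frac{4620}{4444717} = \frac{18094447527}{4444717}$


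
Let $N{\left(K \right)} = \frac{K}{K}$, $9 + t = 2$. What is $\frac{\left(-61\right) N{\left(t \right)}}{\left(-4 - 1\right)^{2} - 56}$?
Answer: $\frac{61}{31} \approx 1.9677$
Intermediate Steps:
$t = -7$ ($t = -9 + 2 = -7$)
$N{\left(K \right)} = 1$
$\frac{\left(-61\right) N{\left(t \right)}}{\left(-4 - 1\right)^{2} - 56} = \frac{\left(-61\right) 1}{\left(-4 - 1\right)^{2} - 56} = - \frac{61}{\left(-5\right)^{2} - 56} = - \frac{61}{25 - 56} = - \frac{61}{-31} = \left(-61\right) \left(- \frac{1}{31}\right) = \frac{61}{31}$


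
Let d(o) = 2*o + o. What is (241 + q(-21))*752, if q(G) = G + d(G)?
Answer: 118064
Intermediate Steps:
d(o) = 3*o
q(G) = 4*G (q(G) = G + 3*G = 4*G)
(241 + q(-21))*752 = (241 + 4*(-21))*752 = (241 - 84)*752 = 157*752 = 118064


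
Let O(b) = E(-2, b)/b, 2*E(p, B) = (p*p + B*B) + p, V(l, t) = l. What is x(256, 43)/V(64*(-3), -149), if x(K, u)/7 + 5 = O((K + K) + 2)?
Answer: -906703/98688 ≈ -9.1876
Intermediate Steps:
E(p, B) = p/2 + B**2/2 + p**2/2 (E(p, B) = ((p*p + B*B) + p)/2 = ((p**2 + B**2) + p)/2 = ((B**2 + p**2) + p)/2 = (p + B**2 + p**2)/2 = p/2 + B**2/2 + p**2/2)
O(b) = (1 + b**2/2)/b (O(b) = ((1/2)*(-2) + b**2/2 + (1/2)*(-2)**2)/b = (-1 + b**2/2 + (1/2)*4)/b = (-1 + b**2/2 + 2)/b = (1 + b**2/2)/b)
x(K, u) = -28 + 7*K + 7/(2 + 2*K) (x(K, u) = -35 + 7*(1/((K + K) + 2) + ((K + K) + 2)/2) = -35 + 7*(1/(2*K + 2) + (2*K + 2)/2) = -35 + 7*(1/(2 + 2*K) + (2 + 2*K)/2) = -35 + 7*(1/(2 + 2*K) + (1 + K)) = -35 + 7*(1 + K + 1/(2 + 2*K)) = -35 + (7 + 7*K + 7/(2 + 2*K)) = -28 + 7*K + 7/(2 + 2*K))
x(256, 43)/V(64*(-3), -149) = (7*(-7 - 6*256 + 2*256**2)/(2*(1 + 256)))/((64*(-3))) = ((7/2)*(-7 - 1536 + 2*65536)/257)/(-192) = ((7/2)*(1/257)*(-7 - 1536 + 131072))*(-1/192) = ((7/2)*(1/257)*129529)*(-1/192) = (906703/514)*(-1/192) = -906703/98688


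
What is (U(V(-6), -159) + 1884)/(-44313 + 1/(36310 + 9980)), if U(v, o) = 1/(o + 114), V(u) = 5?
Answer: -261627994/6153746307 ≈ -0.042515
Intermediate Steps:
U(v, o) = 1/(114 + o)
(U(V(-6), -159) + 1884)/(-44313 + 1/(36310 + 9980)) = (1/(114 - 159) + 1884)/(-44313 + 1/(36310 + 9980)) = (1/(-45) + 1884)/(-44313 + 1/46290) = (-1/45 + 1884)/(-44313 + 1/46290) = 84779/(45*(-2051248769/46290)) = (84779/45)*(-46290/2051248769) = -261627994/6153746307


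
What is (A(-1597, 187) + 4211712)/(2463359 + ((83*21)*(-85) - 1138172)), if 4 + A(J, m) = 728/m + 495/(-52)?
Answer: 40954593883/11445459168 ≈ 3.5782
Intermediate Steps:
A(J, m) = -703/52 + 728/m (A(J, m) = -4 + (728/m + 495/(-52)) = -4 + (728/m + 495*(-1/52)) = -4 + (728/m - 495/52) = -4 + (-495/52 + 728/m) = -703/52 + 728/m)
(A(-1597, 187) + 4211712)/(2463359 + ((83*21)*(-85) - 1138172)) = ((-703/52 + 728/187) + 4211712)/(2463359 + ((83*21)*(-85) - 1138172)) = ((-703/52 + 728*(1/187)) + 4211712)/(2463359 + (1743*(-85) - 1138172)) = ((-703/52 + 728/187) + 4211712)/(2463359 + (-148155 - 1138172)) = (-93605/9724 + 4211712)/(2463359 - 1286327) = (40954593883/9724)/1177032 = (40954593883/9724)*(1/1177032) = 40954593883/11445459168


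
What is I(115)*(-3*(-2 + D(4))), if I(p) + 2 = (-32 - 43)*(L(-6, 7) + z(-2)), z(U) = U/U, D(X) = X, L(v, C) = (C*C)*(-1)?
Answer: -21588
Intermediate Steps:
L(v, C) = -C² (L(v, C) = C²*(-1) = -C²)
z(U) = 1
I(p) = 3598 (I(p) = -2 + (-32 - 43)*(-1*7² + 1) = -2 - 75*(-1*49 + 1) = -2 - 75*(-49 + 1) = -2 - 75*(-48) = -2 + 3600 = 3598)
I(115)*(-3*(-2 + D(4))) = 3598*(-3*(-2 + 4)) = 3598*(-3*2) = 3598*(-6) = -21588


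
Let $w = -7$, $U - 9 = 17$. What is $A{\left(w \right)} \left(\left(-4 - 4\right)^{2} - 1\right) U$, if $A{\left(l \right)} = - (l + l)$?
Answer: $22932$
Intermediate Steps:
$U = 26$ ($U = 9 + 17 = 26$)
$A{\left(l \right)} = - 2 l$
$A{\left(w \right)} \left(\left(-4 - 4\right)^{2} - 1\right) U = \left(-2\right) \left(-7\right) \left(\left(-4 - 4\right)^{2} - 1\right) 26 = 14 \left(\left(-8\right)^{2} - 1\right) 26 = 14 \left(64 - 1\right) 26 = 14 \cdot 63 \cdot 26 = 14 \cdot 1638 = 22932$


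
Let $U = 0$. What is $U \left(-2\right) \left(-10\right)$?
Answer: $0$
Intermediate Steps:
$U \left(-2\right) \left(-10\right) = 0 \left(-2\right) \left(-10\right) = 0 \left(-10\right) = 0$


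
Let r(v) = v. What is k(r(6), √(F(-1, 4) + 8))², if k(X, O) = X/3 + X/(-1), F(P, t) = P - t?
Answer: 16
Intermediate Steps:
k(X, O) = -2*X/3 (k(X, O) = X*(⅓) + X*(-1) = X/3 - X = -2*X/3)
k(r(6), √(F(-1, 4) + 8))² = (-⅔*6)² = (-4)² = 16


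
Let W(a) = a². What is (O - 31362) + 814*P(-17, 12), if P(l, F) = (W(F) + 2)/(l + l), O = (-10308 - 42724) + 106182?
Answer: 310974/17 ≈ 18293.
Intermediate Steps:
O = 53150 (O = -53032 + 106182 = 53150)
P(l, F) = (2 + F²)/(2*l) (P(l, F) = (F² + 2)/(l + l) = (2 + F²)/((2*l)) = (2 + F²)*(1/(2*l)) = (2 + F²)/(2*l))
(O - 31362) + 814*P(-17, 12) = (53150 - 31362) + 814*((½)*(2 + 12²)/(-17)) = 21788 + 814*((½)*(-1/17)*(2 + 144)) = 21788 + 814*((½)*(-1/17)*146) = 21788 + 814*(-73/17) = 21788 - 59422/17 = 310974/17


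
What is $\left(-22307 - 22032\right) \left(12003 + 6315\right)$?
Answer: $-812201802$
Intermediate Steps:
$\left(-22307 - 22032\right) \left(12003 + 6315\right) = \left(-44339\right) 18318 = -812201802$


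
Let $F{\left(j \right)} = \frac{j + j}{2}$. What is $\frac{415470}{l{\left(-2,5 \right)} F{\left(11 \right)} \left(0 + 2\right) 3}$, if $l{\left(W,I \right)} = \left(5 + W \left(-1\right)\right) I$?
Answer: $\frac{1259}{7} \approx 179.86$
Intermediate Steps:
$F{\left(j \right)} = j$ ($F{\left(j \right)} = 2 j \frac{1}{2} = j$)
$l{\left(W,I \right)} = I \left(5 - W\right)$ ($l{\left(W,I \right)} = \left(5 - W\right) I = I \left(5 - W\right)$)
$\frac{415470}{l{\left(-2,5 \right)} F{\left(11 \right)} \left(0 + 2\right) 3} = \frac{415470}{5 \left(5 - -2\right) 11 \left(0 + 2\right) 3} = \frac{415470}{5 \left(5 + 2\right) 11 \cdot 2 \cdot 3} = \frac{415470}{5 \cdot 7 \cdot 11 \cdot 6} = \frac{415470}{35 \cdot 11 \cdot 6} = \frac{415470}{385 \cdot 6} = \frac{415470}{2310} = 415470 \cdot \frac{1}{2310} = \frac{1259}{7}$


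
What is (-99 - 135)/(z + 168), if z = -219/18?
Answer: -1404/935 ≈ -1.5016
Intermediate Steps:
z = -73/6 (z = -219*1/18 = -73/6 ≈ -12.167)
(-99 - 135)/(z + 168) = (-99 - 135)/(-73/6 + 168) = -234/935/6 = -234*6/935 = -1404/935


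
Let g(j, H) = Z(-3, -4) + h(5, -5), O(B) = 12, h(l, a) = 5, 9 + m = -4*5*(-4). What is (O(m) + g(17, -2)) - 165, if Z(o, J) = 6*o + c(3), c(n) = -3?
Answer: -169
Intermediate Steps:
m = 71 (m = -9 - 4*5*(-4) = -9 - 20*(-4) = -9 + 80 = 71)
Z(o, J) = -3 + 6*o (Z(o, J) = 6*o - 3 = -3 + 6*o)
g(j, H) = -16 (g(j, H) = (-3 + 6*(-3)) + 5 = (-3 - 18) + 5 = -21 + 5 = -16)
(O(m) + g(17, -2)) - 165 = (12 - 16) - 165 = -4 - 165 = -169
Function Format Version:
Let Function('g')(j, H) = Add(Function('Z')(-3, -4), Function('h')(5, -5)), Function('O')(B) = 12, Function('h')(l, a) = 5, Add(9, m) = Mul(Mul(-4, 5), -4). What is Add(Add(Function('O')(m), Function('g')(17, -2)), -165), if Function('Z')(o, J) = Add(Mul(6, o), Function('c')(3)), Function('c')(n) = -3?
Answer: -169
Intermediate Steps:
m = 71 (m = Add(-9, Mul(Mul(-4, 5), -4)) = Add(-9, Mul(-20, -4)) = Add(-9, 80) = 71)
Function('Z')(o, J) = Add(-3, Mul(6, o)) (Function('Z')(o, J) = Add(Mul(6, o), -3) = Add(-3, Mul(6, o)))
Function('g')(j, H) = -16 (Function('g')(j, H) = Add(Add(-3, Mul(6, -3)), 5) = Add(Add(-3, -18), 5) = Add(-21, 5) = -16)
Add(Add(Function('O')(m), Function('g')(17, -2)), -165) = Add(Add(12, -16), -165) = Add(-4, -165) = -169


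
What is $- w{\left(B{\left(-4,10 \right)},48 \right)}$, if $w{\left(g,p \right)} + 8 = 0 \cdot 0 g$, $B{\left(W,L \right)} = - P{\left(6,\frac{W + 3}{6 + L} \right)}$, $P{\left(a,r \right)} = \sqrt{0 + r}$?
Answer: $8$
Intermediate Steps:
$P{\left(a,r \right)} = \sqrt{r}$
$B{\left(W,L \right)} = - \sqrt{\frac{3 + W}{6 + L}}$ ($B{\left(W,L \right)} = - \sqrt{\frac{W + 3}{6 + L}} = - \sqrt{\frac{3 + W}{6 + L}}$)
$w{\left(g,p \right)} = -8$ ($w{\left(g,p \right)} = -8 + 0 \cdot 0 g = -8 + 0 g = -8 + 0 = -8$)
$- w{\left(B{\left(-4,10 \right)},48 \right)} = \left(-1\right) \left(-8\right) = 8$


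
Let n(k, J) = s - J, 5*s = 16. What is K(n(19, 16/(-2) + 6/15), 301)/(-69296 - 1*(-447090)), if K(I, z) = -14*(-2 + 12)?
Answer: -70/188897 ≈ -0.00037057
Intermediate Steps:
s = 16/5 (s = (⅕)*16 = 16/5 ≈ 3.2000)
n(k, J) = 16/5 - J
K(I, z) = -140 (K(I, z) = -14*10 = -140)
K(n(19, 16/(-2) + 6/15), 301)/(-69296 - 1*(-447090)) = -140/(-69296 - 1*(-447090)) = -140/(-69296 + 447090) = -140/377794 = -140*1/377794 = -70/188897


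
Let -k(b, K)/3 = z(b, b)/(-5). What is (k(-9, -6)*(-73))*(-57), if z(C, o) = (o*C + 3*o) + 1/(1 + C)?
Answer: 5380173/40 ≈ 1.3450e+5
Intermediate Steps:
z(C, o) = 1/(1 + C) + 3*o + C*o (z(C, o) = (C*o + 3*o) + 1/(1 + C) = (3*o + C*o) + 1/(1 + C) = 1/(1 + C) + 3*o + C*o)
k(b, K) = 3*(1 + b³ + 3*b + 4*b²)/(5*(1 + b)) (k(b, K) = -3*(1 + 3*b + b*b² + 4*b*b)/(1 + b)/(-5) = -3*(1 + 3*b + b³ + 4*b²)/(1 + b)*(-1)/5 = -3*(1 + b³ + 3*b + 4*b²)/(1 + b)*(-1)/5 = -(-3)*(1 + b³ + 3*b + 4*b²)/(5*(1 + b)) = 3*(1 + b³ + 3*b + 4*b²)/(5*(1 + b)))
(k(-9, -6)*(-73))*(-57) = ((3*(1 + (-9)³ + 3*(-9) + 4*(-9)²)/(5*(1 - 9)))*(-73))*(-57) = (((⅗)*(1 - 729 - 27 + 4*81)/(-8))*(-73))*(-57) = (((⅗)*(-⅛)*(1 - 729 - 27 + 324))*(-73))*(-57) = (((⅗)*(-⅛)*(-431))*(-73))*(-57) = ((1293/40)*(-73))*(-57) = -94389/40*(-57) = 5380173/40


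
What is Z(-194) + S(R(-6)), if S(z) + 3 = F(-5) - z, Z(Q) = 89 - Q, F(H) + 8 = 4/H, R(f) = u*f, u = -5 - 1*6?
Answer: 1026/5 ≈ 205.20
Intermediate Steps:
u = -11 (u = -5 - 6 = -11)
R(f) = -11*f
F(H) = -8 + 4/H
S(z) = -59/5 - z (S(z) = -3 + ((-8 + 4/(-5)) - z) = -3 + ((-8 + 4*(-1/5)) - z) = -3 + ((-8 - 4/5) - z) = -3 + (-44/5 - z) = -59/5 - z)
Z(-194) + S(R(-6)) = (89 - 1*(-194)) + (-59/5 - (-11)*(-6)) = (89 + 194) + (-59/5 - 1*66) = 283 + (-59/5 - 66) = 283 - 389/5 = 1026/5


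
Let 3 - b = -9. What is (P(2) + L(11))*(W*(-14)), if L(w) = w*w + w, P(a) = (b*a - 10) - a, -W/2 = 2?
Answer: 8064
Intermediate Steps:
b = 12 (b = 3 - 1*(-9) = 3 + 9 = 12)
W = -4 (W = -2*2 = -4)
P(a) = -10 + 11*a (P(a) = (12*a - 10) - a = (-10 + 12*a) - a = -10 + 11*a)
L(w) = w + w² (L(w) = w² + w = w + w²)
(P(2) + L(11))*(W*(-14)) = ((-10 + 11*2) + 11*(1 + 11))*(-4*(-14)) = ((-10 + 22) + 11*12)*56 = (12 + 132)*56 = 144*56 = 8064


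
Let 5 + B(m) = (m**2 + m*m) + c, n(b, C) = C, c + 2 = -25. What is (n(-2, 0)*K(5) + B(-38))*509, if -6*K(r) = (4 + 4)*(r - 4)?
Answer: 1453704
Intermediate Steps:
c = -27 (c = -2 - 25 = -27)
K(r) = 16/3 - 4*r/3 (K(r) = -(4 + 4)*(r - 4)/6 = -4*(-4 + r)/3 = -(-32 + 8*r)/6 = 16/3 - 4*r/3)
B(m) = -32 + 2*m**2 (B(m) = -5 + ((m**2 + m*m) - 27) = -5 + ((m**2 + m**2) - 27) = -5 + (2*m**2 - 27) = -5 + (-27 + 2*m**2) = -32 + 2*m**2)
(n(-2, 0)*K(5) + B(-38))*509 = (0*(16/3 - 4/3*5) + (-32 + 2*(-38)**2))*509 = (0*(16/3 - 20/3) + (-32 + 2*1444))*509 = (0*(-4/3) + (-32 + 2888))*509 = (0 + 2856)*509 = 2856*509 = 1453704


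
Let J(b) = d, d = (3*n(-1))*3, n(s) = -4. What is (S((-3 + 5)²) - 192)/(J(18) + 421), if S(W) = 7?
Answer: -37/77 ≈ -0.48052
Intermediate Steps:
d = -36 (d = (3*(-4))*3 = -12*3 = -36)
J(b) = -36
(S((-3 + 5)²) - 192)/(J(18) + 421) = (7 - 192)/(-36 + 421) = -185/385 = -185*1/385 = -37/77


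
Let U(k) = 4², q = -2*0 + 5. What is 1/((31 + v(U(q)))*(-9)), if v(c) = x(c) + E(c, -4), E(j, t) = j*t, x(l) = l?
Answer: 1/153 ≈ 0.0065359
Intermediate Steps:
q = 5 (q = 0 + 5 = 5)
U(k) = 16
v(c) = -3*c (v(c) = c + c*(-4) = c - 4*c = -3*c)
1/((31 + v(U(q)))*(-9)) = 1/((31 - 3*16)*(-9)) = 1/((31 - 48)*(-9)) = 1/(-17*(-9)) = 1/153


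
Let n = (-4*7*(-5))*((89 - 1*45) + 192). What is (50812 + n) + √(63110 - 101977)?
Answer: 83852 + I*√38867 ≈ 83852.0 + 197.15*I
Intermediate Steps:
n = 33040 (n = (-28*(-5))*((89 - 45) + 192) = 140*(44 + 192) = 140*236 = 33040)
(50812 + n) + √(63110 - 101977) = (50812 + 33040) + √(63110 - 101977) = 83852 + √(-38867) = 83852 + I*√38867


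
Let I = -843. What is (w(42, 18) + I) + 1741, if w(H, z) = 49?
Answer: 947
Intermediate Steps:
(w(42, 18) + I) + 1741 = (49 - 843) + 1741 = -794 + 1741 = 947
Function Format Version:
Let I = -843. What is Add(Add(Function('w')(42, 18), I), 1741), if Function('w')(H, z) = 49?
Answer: 947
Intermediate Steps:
Add(Add(Function('w')(42, 18), I), 1741) = Add(Add(49, -843), 1741) = Add(-794, 1741) = 947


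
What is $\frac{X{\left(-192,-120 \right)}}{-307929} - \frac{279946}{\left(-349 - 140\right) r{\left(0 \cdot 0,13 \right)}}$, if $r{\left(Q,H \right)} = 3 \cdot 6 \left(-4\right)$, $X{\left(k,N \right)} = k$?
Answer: $- \frac{14366121983}{1806927372} \approx -7.9506$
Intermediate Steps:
$r{\left(Q,H \right)} = -72$ ($r{\left(Q,H \right)} = 18 \left(-4\right) = -72$)
$\frac{X{\left(-192,-120 \right)}}{-307929} - \frac{279946}{\left(-349 - 140\right) r{\left(0 \cdot 0,13 \right)}} = - \frac{192}{-307929} - \frac{279946}{\left(-349 - 140\right) \left(-72\right)} = \left(-192\right) \left(- \frac{1}{307929}\right) - \frac{279946}{\left(-489\right) \left(-72\right)} = \frac{64}{102643} - \frac{279946}{35208} = \frac{64}{102643} - \frac{139973}{17604} = - \frac{14366121983}{1806927372}$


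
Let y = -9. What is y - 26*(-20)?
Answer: 511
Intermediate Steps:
y - 26*(-20) = -9 - 26*(-20) = -9 + 520 = 511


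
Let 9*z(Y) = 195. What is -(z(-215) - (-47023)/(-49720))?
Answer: -3090731/149160 ≈ -20.721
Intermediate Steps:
z(Y) = 65/3 (z(Y) = (⅑)*195 = 65/3)
-(z(-215) - (-47023)/(-49720)) = -(65/3 - (-47023)/(-49720)) = -(65/3 - (-47023)*(-1)/49720) = -(65/3 - 1*47023/49720) = -(65/3 - 47023/49720) = -1*3090731/149160 = -3090731/149160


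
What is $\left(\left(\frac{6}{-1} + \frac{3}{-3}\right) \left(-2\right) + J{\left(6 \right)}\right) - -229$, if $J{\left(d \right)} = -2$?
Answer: $241$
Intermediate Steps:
$\left(\left(\frac{6}{-1} + \frac{3}{-3}\right) \left(-2\right) + J{\left(6 \right)}\right) - -229 = \left(\left(\frac{6}{-1} + \frac{3}{-3}\right) \left(-2\right) - 2\right) - -229 = \left(\left(6 \left(-1\right) + 3 \left(- \frac{1}{3}\right)\right) \left(-2\right) - 2\right) + 229 = \left(\left(-6 - 1\right) \left(-2\right) - 2\right) + 229 = \left(\left(-7\right) \left(-2\right) - 2\right) + 229 = \left(14 - 2\right) + 229 = 12 + 229 = 241$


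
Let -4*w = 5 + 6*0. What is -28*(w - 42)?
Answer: 1211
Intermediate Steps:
w = -5/4 (w = -(5 + 6*0)/4 = -(5 + 0)/4 = -1/4*5 = -5/4 ≈ -1.2500)
-28*(w - 42) = -28*(-5/4 - 42) = -28*(-173/4) = 1211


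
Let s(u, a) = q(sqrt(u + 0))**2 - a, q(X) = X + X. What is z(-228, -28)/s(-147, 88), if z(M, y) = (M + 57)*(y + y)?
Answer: -2394/169 ≈ -14.166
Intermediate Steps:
q(X) = 2*X
s(u, a) = -a + 4*u (s(u, a) = (2*sqrt(u + 0))**2 - a = (2*sqrt(u))**2 - a = 4*u - a = -a + 4*u)
z(M, y) = 2*y*(57 + M) (z(M, y) = (57 + M)*(2*y) = 2*y*(57 + M))
z(-228, -28)/s(-147, 88) = (2*(-28)*(57 - 228))/(-1*88 + 4*(-147)) = (2*(-28)*(-171))/(-88 - 588) = 9576/(-676) = 9576*(-1/676) = -2394/169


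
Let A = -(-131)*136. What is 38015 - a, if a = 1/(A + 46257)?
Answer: 2435735094/64073 ≈ 38015.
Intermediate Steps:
A = 17816 (A = -131*(-136) = 17816)
a = 1/64073 (a = 1/(17816 + 46257) = 1/64073 ≈ 1.5607e-5)
38015 - a = 38015 - 1*1/64073 = 38015 - 1/64073 = 2435735094/64073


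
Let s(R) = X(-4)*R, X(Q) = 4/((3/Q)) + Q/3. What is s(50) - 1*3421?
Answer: -11263/3 ≈ -3754.3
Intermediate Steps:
X(Q) = 5*Q/3 (X(Q) = 4*(Q/3) + Q*(⅓) = 4*Q/3 + Q/3 = 5*Q/3)
s(R) = -20*R/3 (s(R) = ((5/3)*(-4))*R = -20*R/3)
s(50) - 1*3421 = -20/3*50 - 1*3421 = -1000/3 - 3421 = -11263/3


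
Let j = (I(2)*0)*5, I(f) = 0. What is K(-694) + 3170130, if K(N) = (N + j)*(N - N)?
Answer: 3170130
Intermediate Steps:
j = 0 (j = (0*0)*5 = 0*5 = 0)
K(N) = 0 (K(N) = (N + 0)*(N - N) = N*0 = 0)
K(-694) + 3170130 = 0 + 3170130 = 3170130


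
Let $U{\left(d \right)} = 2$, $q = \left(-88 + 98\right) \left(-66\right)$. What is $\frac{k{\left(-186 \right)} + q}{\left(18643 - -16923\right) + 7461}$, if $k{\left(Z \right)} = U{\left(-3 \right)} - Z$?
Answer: $- \frac{472}{43027} \approx -0.01097$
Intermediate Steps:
$q = -660$ ($q = 10 \left(-66\right) = -660$)
$k{\left(Z \right)} = 2 - Z$
$\frac{k{\left(-186 \right)} + q}{\left(18643 - -16923\right) + 7461} = \frac{\left(2 - -186\right) - 660}{\left(18643 - -16923\right) + 7461} = \frac{\left(2 + 186\right) - 660}{\left(18643 + 16923\right) + 7461} = \frac{188 - 660}{35566 + 7461} = - \frac{472}{43027}$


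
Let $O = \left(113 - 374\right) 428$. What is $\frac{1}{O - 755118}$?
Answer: $- \frac{1}{866826} \approx -1.1536 \cdot 10^{-6}$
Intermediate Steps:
$O = -111708$ ($O = \left(113 - 374\right) 428 = \left(-261\right) 428 = -111708$)
$\frac{1}{O - 755118} = \frac{1}{-111708 - 755118} = \frac{1}{-866826} = - \frac{1}{866826}$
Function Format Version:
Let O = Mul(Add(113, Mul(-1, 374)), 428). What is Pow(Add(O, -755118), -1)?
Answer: Rational(-1, 866826) ≈ -1.1536e-6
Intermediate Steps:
O = -111708 (O = Mul(Add(113, -374), 428) = Mul(-261, 428) = -111708)
Pow(Add(O, -755118), -1) = Pow(Add(-111708, -755118), -1) = Pow(-866826, -1) = Rational(-1, 866826)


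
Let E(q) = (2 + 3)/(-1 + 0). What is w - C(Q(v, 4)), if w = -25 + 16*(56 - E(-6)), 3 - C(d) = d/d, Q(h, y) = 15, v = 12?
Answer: 949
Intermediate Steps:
E(q) = -5 (E(q) = 5/(-1) = 5*(-1) = -5)
C(d) = 2 (C(d) = 3 - d/d = 3 - 1*1 = 3 - 1 = 2)
w = 951 (w = -25 + 16*(56 - 1*(-5)) = -25 + 16*(56 + 5) = -25 + 16*61 = -25 + 976 = 951)
w - C(Q(v, 4)) = 951 - 1*2 = 951 - 2 = 949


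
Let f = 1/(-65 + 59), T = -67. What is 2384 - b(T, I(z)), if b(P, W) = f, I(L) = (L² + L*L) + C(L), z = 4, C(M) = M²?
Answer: 14305/6 ≈ 2384.2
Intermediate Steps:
f = -⅙ (f = 1/(-6) = -⅙ ≈ -0.16667)
I(L) = 3*L² (I(L) = (L² + L*L) + L² = (L² + L²) + L² = 2*L² + L² = 3*L²)
b(P, W) = -⅙
2384 - b(T, I(z)) = 2384 - 1*(-⅙) = 2384 + ⅙ = 14305/6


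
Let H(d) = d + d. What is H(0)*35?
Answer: 0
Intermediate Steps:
H(d) = 2*d
H(0)*35 = (2*0)*35 = 0*35 = 0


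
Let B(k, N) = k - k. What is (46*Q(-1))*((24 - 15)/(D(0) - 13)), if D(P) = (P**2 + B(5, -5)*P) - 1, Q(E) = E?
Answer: 207/7 ≈ 29.571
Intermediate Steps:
B(k, N) = 0
D(P) = -1 + P**2 (D(P) = (P**2 + 0*P) - 1 = (P**2 + 0) - 1 = P**2 - 1 = -1 + P**2)
(46*Q(-1))*((24 - 15)/(D(0) - 13)) = (46*(-1))*((24 - 15)/((-1 + 0**2) - 13)) = -414/((-1 + 0) - 13) = -414/(-1 - 13) = -414/(-14) = -414*(-1)/14 = -46*(-9/14) = 207/7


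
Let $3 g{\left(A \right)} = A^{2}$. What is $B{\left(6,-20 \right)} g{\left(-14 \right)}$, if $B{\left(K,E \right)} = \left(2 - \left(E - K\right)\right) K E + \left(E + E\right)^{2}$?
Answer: $- \frac{344960}{3} \approx -1.1499 \cdot 10^{5}$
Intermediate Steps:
$B{\left(K,E \right)} = 4 E^{2} + E K \left(2 + K - E\right)$ ($B{\left(K,E \right)} = \left(2 + K - E\right) K E + \left(2 E\right)^{2} = K \left(2 + K - E\right) E + 4 E^{2} = E K \left(2 + K - E\right) + 4 E^{2} = 4 E^{2} + E K \left(2 + K - E\right)$)
$g{\left(A \right)} = \frac{A^{2}}{3}$
$B{\left(6,-20 \right)} g{\left(-14 \right)} = - 20 \left(6^{2} + 2 \cdot 6 + 4 \left(-20\right) - \left(-20\right) 6\right) \frac{\left(-14\right)^{2}}{3} = - 20 \left(36 + 12 - 80 + 120\right) \frac{1}{3} \cdot 196 = \left(-20\right) 88 \cdot \frac{196}{3} = \left(-1760\right) \frac{196}{3} = - \frac{344960}{3}$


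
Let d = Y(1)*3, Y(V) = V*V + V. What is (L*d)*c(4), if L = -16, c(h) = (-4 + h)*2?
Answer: 0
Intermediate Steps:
c(h) = -8 + 2*h
Y(V) = V + V² (Y(V) = V² + V = V + V²)
d = 6 (d = (1*(1 + 1))*3 = (1*2)*3 = 2*3 = 6)
(L*d)*c(4) = (-16*6)*(-8 + 2*4) = -96*(-8 + 8) = -96*0 = 0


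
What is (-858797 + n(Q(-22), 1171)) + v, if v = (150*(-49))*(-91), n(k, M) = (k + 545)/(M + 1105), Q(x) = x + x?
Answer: -432318871/2276 ≈ -1.8995e+5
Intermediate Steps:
Q(x) = 2*x
n(k, M) = (545 + k)/(1105 + M)
v = 668850 (v = -7350*(-91) = 668850)
(-858797 + n(Q(-22), 1171)) + v = (-858797 + (545 + 2*(-22))/(1105 + 1171)) + 668850 = (-858797 + (545 - 44)/2276) + 668850 = (-858797 + (1/2276)*501) + 668850 = (-858797 + 501/2276) + 668850 = -1954621471/2276 + 668850 = -432318871/2276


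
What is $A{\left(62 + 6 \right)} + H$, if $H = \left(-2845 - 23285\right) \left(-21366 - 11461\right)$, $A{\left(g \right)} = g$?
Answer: $857769578$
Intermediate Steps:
$H = 857769510$ ($H = \left(-26130\right) \left(-32827\right) = 857769510$)
$A{\left(62 + 6 \right)} + H = \left(62 + 6\right) + 857769510 = 68 + 857769510 = 857769578$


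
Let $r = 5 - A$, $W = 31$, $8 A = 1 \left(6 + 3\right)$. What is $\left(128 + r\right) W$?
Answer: $\frac{32705}{8} \approx 4088.1$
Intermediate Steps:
$A = \frac{9}{8}$ ($A = \frac{1 \left(6 + 3\right)}{8} = \frac{1 \cdot 9}{8} = \frac{1}{8} \cdot 9 = \frac{9}{8} \approx 1.125$)
$r = \frac{31}{8}$ ($r = 5 - \frac{9}{8} = \frac{31}{8} \approx 3.875$)
$\left(128 + r\right) W = \left(128 + \frac{31}{8}\right) 31 = \frac{1055}{8} \cdot 31 = \frac{32705}{8}$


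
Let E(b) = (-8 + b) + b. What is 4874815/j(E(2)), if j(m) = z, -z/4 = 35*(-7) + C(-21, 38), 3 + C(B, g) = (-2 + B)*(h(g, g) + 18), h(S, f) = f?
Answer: 4874815/6144 ≈ 793.43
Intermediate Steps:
C(B, g) = -3 + (-2 + B)*(18 + g) (C(B, g) = -3 + (-2 + B)*(g + 18) = -3 + (-2 + B)*(18 + g))
E(b) = -8 + 2*b
z = 6144 (z = -4*(35*(-7) + (-39 - 2*38 + 18*(-21) - 21*38)) = -4*(-245 + (-39 - 76 - 378 - 798)) = -4*(-245 - 1291) = -4*(-1536) = 6144)
j(m) = 6144
4874815/j(E(2)) = 4874815/6144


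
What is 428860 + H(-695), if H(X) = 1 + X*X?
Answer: 911886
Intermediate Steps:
H(X) = 1 + X²
428860 + H(-695) = 428860 + (1 + (-695)²) = 428860 + (1 + 483025) = 428860 + 483026 = 911886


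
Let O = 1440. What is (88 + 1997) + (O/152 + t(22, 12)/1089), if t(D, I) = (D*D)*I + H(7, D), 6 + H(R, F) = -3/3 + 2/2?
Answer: 14482331/6897 ≈ 2099.8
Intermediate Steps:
H(R, F) = -6 (H(R, F) = -6 + (-3/3 + 2/2) = -6 + (-3*⅓ + 2*(½)) = -6 + (-1 + 1) = -6 + 0 = -6)
t(D, I) = -6 + I*D² (t(D, I) = (D*D)*I - 6 = D²*I - 6 = I*D² - 6 = -6 + I*D²)
(88 + 1997) + (O/152 + t(22, 12)/1089) = (88 + 1997) + (1440/152 + (-6 + 12*22²)/1089) = 2085 + (1440*(1/152) + (-6 + 12*484)*(1/1089)) = 2085 + (180/19 + (-6 + 5808)*(1/1089)) = 2085 + (180/19 + 5802*(1/1089)) = 2085 + (180/19 + 1934/363) = 2085 + 102086/6897 = 14482331/6897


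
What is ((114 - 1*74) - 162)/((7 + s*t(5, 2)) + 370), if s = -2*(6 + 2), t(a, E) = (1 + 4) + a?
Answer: -122/217 ≈ -0.56221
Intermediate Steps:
t(a, E) = 5 + a
s = -16 (s = -2*8 = -16)
((114 - 1*74) - 162)/((7 + s*t(5, 2)) + 370) = ((114 - 1*74) - 162)/((7 - 16*(5 + 5)) + 370) = ((114 - 74) - 162)/((7 - 16*10) + 370) = (40 - 162)/((7 - 160) + 370) = -122/(-153 + 370) = -122/217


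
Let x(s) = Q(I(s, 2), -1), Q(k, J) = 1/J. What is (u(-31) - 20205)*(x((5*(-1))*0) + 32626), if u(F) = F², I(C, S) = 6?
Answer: -627835500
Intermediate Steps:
x(s) = -1 (x(s) = 1/(-1) = -1)
(u(-31) - 20205)*(x((5*(-1))*0) + 32626) = ((-31)² - 20205)*(-1 + 32626) = (961 - 20205)*32625 = -19244*32625 = -627835500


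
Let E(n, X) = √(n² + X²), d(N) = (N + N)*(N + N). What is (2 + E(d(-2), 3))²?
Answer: (2 + √265)² ≈ 334.12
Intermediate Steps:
d(N) = 4*N² (d(N) = (2*N)*(2*N) = 4*N²)
E(n, X) = √(X² + n²)
(2 + E(d(-2), 3))² = (2 + √(3² + (4*(-2)²)²))² = (2 + √(9 + (4*4)²))² = (2 + √(9 + 16²))² = (2 + √(9 + 256))² = (2 + √265)²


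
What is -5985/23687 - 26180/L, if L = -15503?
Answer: 527340205/367219561 ≈ 1.4360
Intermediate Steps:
-5985/23687 - 26180/L = -5985/23687 - 26180/(-15503) = -5985*1/23687 - 26180*(-1/15503) = -5985/23687 + 26180/15503 = 527340205/367219561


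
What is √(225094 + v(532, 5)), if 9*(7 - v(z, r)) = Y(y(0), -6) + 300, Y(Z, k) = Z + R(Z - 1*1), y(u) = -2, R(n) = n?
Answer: √2025614/3 ≈ 474.41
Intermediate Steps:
Y(Z, k) = -1 + 2*Z (Y(Z, k) = Z + (Z - 1*1) = Z + (Z - 1) = Z + (-1 + Z) = -1 + 2*Z)
v(z, r) = -232/9 (v(z, r) = 7 - ((-1 + 2*(-2)) + 300)/9 = 7 - ((-1 - 4) + 300)/9 = 7 - (-5 + 300)/9 = 7 - ⅑*295 = 7 - 295/9 = -232/9)
√(225094 + v(532, 5)) = √(225094 - 232/9) = √(2025614/9) = √2025614/3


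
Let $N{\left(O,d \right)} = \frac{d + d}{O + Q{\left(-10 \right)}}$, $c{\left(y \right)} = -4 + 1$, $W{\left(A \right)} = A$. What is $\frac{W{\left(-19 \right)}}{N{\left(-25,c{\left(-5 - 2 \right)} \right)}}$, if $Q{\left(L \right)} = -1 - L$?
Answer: $- \frac{152}{3} \approx -50.667$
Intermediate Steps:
$c{\left(y \right)} = -3$
$N{\left(O,d \right)} = \frac{2 d}{9 + O}$ ($N{\left(O,d \right)} = \frac{d + d}{O - -9} = \frac{2 d}{O + \left(-1 + 10\right)} = \frac{2 d}{O + 9} = \frac{2 d}{9 + O}$)
$\frac{W{\left(-19 \right)}}{N{\left(-25,c{\left(-5 - 2 \right)} \right)}} = - \frac{19}{2 \left(-3\right) \frac{1}{9 - 25}} = - \frac{19}{2 \left(-3\right) \frac{1}{-16}} = - \frac{19}{2 \left(-3\right) \left(- \frac{1}{16}\right)} = - \frac{19}{\frac{3}{8}} = \left(-19\right) \frac{8}{3} = - \frac{152}{3}$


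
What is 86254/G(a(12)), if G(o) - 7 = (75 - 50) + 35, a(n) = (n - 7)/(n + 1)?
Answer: 86254/67 ≈ 1287.4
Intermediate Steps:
a(n) = (-7 + n)/(1 + n)
G(o) = 67 (G(o) = 7 + ((75 - 50) + 35) = 7 + (25 + 35) = 7 + 60 = 67)
86254/G(a(12)) = 86254/67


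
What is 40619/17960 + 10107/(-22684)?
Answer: 184969919/101851160 ≈ 1.8161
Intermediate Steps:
40619/17960 + 10107/(-22684) = 40619*(1/17960) + 10107*(-1/22684) = 40619/17960 - 10107/22684 = 184969919/101851160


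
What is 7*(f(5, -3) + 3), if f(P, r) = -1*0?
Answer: 21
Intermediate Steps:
f(P, r) = 0
7*(f(5, -3) + 3) = 7*(0 + 3) = 7*3 = 21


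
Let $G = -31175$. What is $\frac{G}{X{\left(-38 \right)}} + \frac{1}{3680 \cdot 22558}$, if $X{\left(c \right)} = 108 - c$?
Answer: $- \frac{1293971995927}{6059981120} \approx -213.53$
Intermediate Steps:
$\frac{G}{X{\left(-38 \right)}} + \frac{1}{3680 \cdot 22558} = - \frac{31175}{108 - -38} + \frac{1}{3680 \cdot 22558} = - \frac{31175}{108 + 38} + \frac{1}{3680} \cdot \frac{1}{22558} = - \frac{31175}{146} + \frac{1}{83013440} = - \frac{1293971995927}{6059981120}$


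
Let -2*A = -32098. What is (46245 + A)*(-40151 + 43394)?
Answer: 202019442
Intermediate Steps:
A = 16049 (A = -½*(-32098) = 16049)
(46245 + A)*(-40151 + 43394) = (46245 + 16049)*(-40151 + 43394) = 62294*3243 = 202019442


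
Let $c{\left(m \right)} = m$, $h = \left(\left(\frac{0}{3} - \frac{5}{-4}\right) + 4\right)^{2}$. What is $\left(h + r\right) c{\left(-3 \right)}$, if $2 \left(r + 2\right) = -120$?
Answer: $\frac{1653}{16} \approx 103.31$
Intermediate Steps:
$r = -62$ ($r = -2 + \frac{1}{2} \left(-120\right) = -2 - 60 = -62$)
$h = \frac{441}{16}$ ($h = \left(\left(0 \cdot \frac{1}{3} - - \frac{5}{4}\right) + 4\right)^{2} = \left(\left(0 + \frac{5}{4}\right) + 4\right)^{2} = \left(\frac{5}{4} + 4\right)^{2} = \left(\frac{21}{4}\right)^{2} = \frac{441}{16} \approx 27.563$)
$\left(h + r\right) c{\left(-3 \right)} = \left(\frac{441}{16} - 62\right) \left(-3\right) = \left(- \frac{551}{16}\right) \left(-3\right) = \frac{1653}{16}$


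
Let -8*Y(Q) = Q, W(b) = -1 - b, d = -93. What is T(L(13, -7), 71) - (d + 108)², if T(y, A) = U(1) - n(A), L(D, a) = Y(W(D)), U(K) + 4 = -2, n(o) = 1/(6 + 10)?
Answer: -3697/16 ≈ -231.06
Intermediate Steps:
n(o) = 1/16
Y(Q) = -Q/8
U(K) = -6 (U(K) = -4 - 2 = -6)
L(D, a) = ⅛ + D/8 (L(D, a) = -(-1 - D)/8 = ⅛ + D/8)
T(y, A) = -97/16 (T(y, A) = -6 - 1*1/16 = -6 - 1/16 = -97/16)
T(L(13, -7), 71) - (d + 108)² = -97/16 - (-93 + 108)² = -97/16 - 1*15² = -97/16 - 1*225 = -97/16 - 225 = -3697/16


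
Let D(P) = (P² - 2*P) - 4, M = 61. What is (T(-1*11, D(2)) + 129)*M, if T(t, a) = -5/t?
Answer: 86864/11 ≈ 7896.7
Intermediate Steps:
D(P) = -4 + P² - 2*P
(T(-1*11, D(2)) + 129)*M = (-5/((-1*11)) + 129)*61 = (-5/(-11) + 129)*61 = (-5*(-1/11) + 129)*61 = (5/11 + 129)*61 = (1424/11)*61 = 86864/11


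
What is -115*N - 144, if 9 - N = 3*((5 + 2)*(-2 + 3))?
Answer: 1236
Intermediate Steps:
N = -12 (N = 9 - 3*(5 + 2)*(-2 + 3) = 9 - 3*7*1 = 9 - 3*7 = 9 - 1*21 = 9 - 21 = -12)
-115*N - 144 = -115*(-12) - 144 = 1380 - 144 = 1236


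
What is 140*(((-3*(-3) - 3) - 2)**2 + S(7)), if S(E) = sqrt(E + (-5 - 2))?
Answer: 2240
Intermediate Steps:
S(E) = sqrt(-7 + E) (S(E) = sqrt(E - 7) = sqrt(-7 + E))
140*(((-3*(-3) - 3) - 2)**2 + S(7)) = 140*(((-3*(-3) - 3) - 2)**2 + sqrt(-7 + 7)) = 140*(((9 - 3) - 2)**2 + sqrt(0)) = 140*((6 - 2)**2 + 0) = 140*(4**2 + 0) = 140*(16 + 0) = 140*16 = 2240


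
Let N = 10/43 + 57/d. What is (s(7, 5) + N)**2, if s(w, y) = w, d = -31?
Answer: 51696100/1776889 ≈ 29.094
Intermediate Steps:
N = -2141/1333 (N = 10/43 + 57/(-31) = 10*(1/43) + 57*(-1/31) = 10/43 - 57/31 = -2141/1333 ≈ -1.6062)
(s(7, 5) + N)**2 = (7 - 2141/1333)**2 = (7190/1333)**2 = 51696100/1776889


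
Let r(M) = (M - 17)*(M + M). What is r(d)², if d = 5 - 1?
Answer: 10816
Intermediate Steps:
d = 4
r(M) = 2*M*(-17 + M) (r(M) = (-17 + M)*(2*M) = 2*M*(-17 + M))
r(d)² = (2*4*(-17 + 4))² = (2*4*(-13))² = (-104)² = 10816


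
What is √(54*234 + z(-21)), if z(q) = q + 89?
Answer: 4*√794 ≈ 112.71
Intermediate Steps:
z(q) = 89 + q
√(54*234 + z(-21)) = √(54*234 + (89 - 21)) = √(12636 + 68) = √12704 = 4*√794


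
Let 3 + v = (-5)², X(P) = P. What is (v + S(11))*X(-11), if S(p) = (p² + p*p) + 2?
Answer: -2926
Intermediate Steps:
S(p) = 2 + 2*p² (S(p) = (p² + p²) + 2 = 2*p² + 2 = 2 + 2*p²)
v = 22 (v = -3 + (-5)² = -3 + 25 = 22)
(v + S(11))*X(-11) = (22 + (2 + 2*11²))*(-11) = (22 + (2 + 2*121))*(-11) = (22 + (2 + 242))*(-11) = (22 + 244)*(-11) = 266*(-11) = -2926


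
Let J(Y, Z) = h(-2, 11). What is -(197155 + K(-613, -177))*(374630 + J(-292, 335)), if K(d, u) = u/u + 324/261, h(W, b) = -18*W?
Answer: -2142175334960/29 ≈ -7.3868e+10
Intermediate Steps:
J(Y, Z) = 36 (J(Y, Z) = -18*(-2) = 36)
K(d, u) = 65/29 (K(d, u) = 1 + 324*(1/261) = 1 + 36/29 = 65/29)
-(197155 + K(-613, -177))*(374630 + J(-292, 335)) = -(197155 + 65/29)*(374630 + 36) = -5717560*374666/29 = -1*2142175334960/29 = -2142175334960/29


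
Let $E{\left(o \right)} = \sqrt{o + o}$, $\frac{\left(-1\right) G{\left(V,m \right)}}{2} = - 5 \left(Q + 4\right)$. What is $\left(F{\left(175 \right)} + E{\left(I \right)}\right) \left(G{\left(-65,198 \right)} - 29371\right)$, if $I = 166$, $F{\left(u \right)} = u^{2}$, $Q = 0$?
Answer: $-898261875 - 58662 \sqrt{83} \approx -8.988 \cdot 10^{8}$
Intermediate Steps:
$G{\left(V,m \right)} = 40$ ($G{\left(V,m \right)} = - 2 \left(- 5 \left(0 + 4\right)\right) = - 2 \left(\left(-5\right) 4\right) = \left(-2\right) \left(-20\right) = 40$)
$E{\left(o \right)} = \sqrt{2} \sqrt{o}$ ($E{\left(o \right)} = \sqrt{2 o} = \sqrt{2} \sqrt{o}$)
$\left(F{\left(175 \right)} + E{\left(I \right)}\right) \left(G{\left(-65,198 \right)} - 29371\right) = \left(175^{2} + \sqrt{2} \sqrt{166}\right) \left(40 - 29371\right) = \left(30625 + 2 \sqrt{83}\right) \left(-29331\right) = -898261875 - 58662 \sqrt{83}$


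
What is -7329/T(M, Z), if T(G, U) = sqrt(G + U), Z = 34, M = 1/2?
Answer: -2443*sqrt(138)/23 ≈ -1247.8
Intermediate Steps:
M = 1/2 ≈ 0.50000
-7329/T(M, Z) = -7329/sqrt(1/2 + 34) = -7329*sqrt(138)/69 = -2443*sqrt(138)/23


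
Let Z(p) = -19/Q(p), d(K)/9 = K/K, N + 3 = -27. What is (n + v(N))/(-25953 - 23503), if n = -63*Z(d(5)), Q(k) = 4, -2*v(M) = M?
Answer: -1257/197824 ≈ -0.0063541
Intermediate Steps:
N = -30 (N = -3 - 27 = -30)
v(M) = -M/2
d(K) = 9 (d(K) = 9*(K/K) = 9*1 = 9)
Z(p) = -19/4
n = 1197/4 (n = -63*(-19/4) = 1197/4 ≈ 299.25)
(n + v(N))/(-25953 - 23503) = (1197/4 - 1/2*(-30))/(-25953 - 23503) = (1197/4 + 15)/(-49456) = (1257/4)*(-1/49456) = -1257/197824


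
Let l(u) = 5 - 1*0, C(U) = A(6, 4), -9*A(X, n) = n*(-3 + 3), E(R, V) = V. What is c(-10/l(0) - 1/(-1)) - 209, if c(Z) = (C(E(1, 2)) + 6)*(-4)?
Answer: -233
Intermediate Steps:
A(X, n) = 0 (A(X, n) = -n*(-3 + 3)/9 = -n*0/9 = -⅑*0 = 0)
C(U) = 0
l(u) = 5 (l(u) = 5 + 0 = 5)
c(Z) = -24 (c(Z) = (0 + 6)*(-4) = 6*(-4) = -24)
c(-10/l(0) - 1/(-1)) - 209 = -24 - 209 = -233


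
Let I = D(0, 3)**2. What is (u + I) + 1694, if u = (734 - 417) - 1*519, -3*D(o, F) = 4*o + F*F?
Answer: 1501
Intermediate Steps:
D(o, F) = -4*o/3 - F**2/3 (D(o, F) = -(4*o + F*F)/3 = -(4*o + F**2)/3 = -(F**2 + 4*o)/3 = -4*o/3 - F**2/3)
I = 9 (I = (-4/3*0 - 1/3*3**2)**2 = (0 - 1/3*9)**2 = (0 - 3)**2 = (-3)**2 = 9)
u = -202 (u = 317 - 519 = -202)
(u + I) + 1694 = (-202 + 9) + 1694 = -193 + 1694 = 1501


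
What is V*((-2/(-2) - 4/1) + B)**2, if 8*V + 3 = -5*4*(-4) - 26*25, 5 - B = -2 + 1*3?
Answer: -573/8 ≈ -71.625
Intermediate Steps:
B = 4 (B = 5 - (-2 + 1*3) = 5 - (-2 + 3) = 5 - 1*1 = 5 - 1 = 4)
V = -573/8 (V = -3/8 + (-5*4*(-4) - 26*25)/8 = -3/8 + (-20*(-4) - 650)/8 = -3/8 + (80 - 650)/8 = -3/8 + (1/8)*(-570) = -3/8 - 285/4 = -573/8 ≈ -71.625)
V*((-2/(-2) - 4/1) + B)**2 = -573*((-2/(-2) - 4/1) + 4)**2/8 = -573*((-2*(-1/2) - 4*1) + 4)**2/8 = -573*((1 - 4) + 4)**2/8 = -573*(-3 + 4)**2/8 = -573/8*1**2 = -573/8*1 = -573/8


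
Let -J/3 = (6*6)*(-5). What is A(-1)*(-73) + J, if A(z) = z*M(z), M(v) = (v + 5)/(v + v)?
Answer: 394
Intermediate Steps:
M(v) = (5 + v)/(2*v) (M(v) = (5 + v)/((2*v)) = (5 + v)*(1/(2*v)) = (5 + v)/(2*v))
J = 540 (J = -3*6*6*(-5) = -108*(-5) = -3*(-180) = 540)
A(z) = 5/2 + z/2 (A(z) = z*((5 + z)/(2*z)) = 5/2 + z/2)
A(-1)*(-73) + J = (5/2 + (½)*(-1))*(-73) + 540 = (5/2 - ½)*(-73) + 540 = 2*(-73) + 540 = -146 + 540 = 394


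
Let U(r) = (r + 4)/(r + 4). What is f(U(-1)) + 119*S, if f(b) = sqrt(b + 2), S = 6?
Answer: 714 + sqrt(3) ≈ 715.73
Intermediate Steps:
U(r) = 1 (U(r) = (4 + r)/(4 + r) = 1)
f(b) = sqrt(2 + b)
f(U(-1)) + 119*S = sqrt(2 + 1) + 119*6 = sqrt(3) + 714 = 714 + sqrt(3)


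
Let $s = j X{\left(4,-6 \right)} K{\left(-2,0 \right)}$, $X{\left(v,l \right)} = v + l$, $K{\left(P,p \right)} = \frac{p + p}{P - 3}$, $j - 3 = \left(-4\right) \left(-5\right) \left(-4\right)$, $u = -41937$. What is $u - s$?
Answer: $-41937$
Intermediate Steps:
$j = -77$ ($j = 3 + \left(-4\right) \left(-5\right) \left(-4\right) = 3 + 20 \left(-4\right) = 3 - 80 = -77$)
$K{\left(P,p \right)} = \frac{2 p}{-3 + P}$
$X{\left(v,l \right)} = l + v$
$s = 0$ ($s = - 77 \left(-6 + 4\right) 2 \cdot 0 \frac{1}{-3 - 2} = \left(-77\right) \left(-2\right) 2 \cdot 0 \frac{1}{-5} = 154 \cdot 2 \cdot 0 \left(- \frac{1}{5}\right) = 154 \cdot 0 = 0$)
$u - s = -41937 - 0 = -41937 + 0 = -41937$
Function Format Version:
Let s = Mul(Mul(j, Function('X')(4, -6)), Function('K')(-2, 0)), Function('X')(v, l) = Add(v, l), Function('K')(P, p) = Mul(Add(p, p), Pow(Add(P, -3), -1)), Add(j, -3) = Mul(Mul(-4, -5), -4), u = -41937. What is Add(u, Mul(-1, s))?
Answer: -41937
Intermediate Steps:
j = -77 (j = Add(3, Mul(Mul(-4, -5), -4)) = Add(3, Mul(20, -4)) = Add(3, -80) = -77)
Function('K')(P, p) = Mul(2, p, Pow(Add(-3, P), -1)) (Function('K')(P, p) = Mul(Mul(2, p), Pow(Add(-3, P), -1)) = Mul(2, p, Pow(Add(-3, P), -1)))
Function('X')(v, l) = Add(l, v)
s = 0 (s = Mul(Mul(-77, Add(-6, 4)), Mul(2, 0, Pow(Add(-3, -2), -1))) = Mul(Mul(-77, -2), Mul(2, 0, Pow(-5, -1))) = Mul(154, Mul(2, 0, Rational(-1, 5))) = Mul(154, 0) = 0)
Add(u, Mul(-1, s)) = Add(-41937, Mul(-1, 0)) = Add(-41937, 0) = -41937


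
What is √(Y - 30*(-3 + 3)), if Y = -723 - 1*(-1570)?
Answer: 11*√7 ≈ 29.103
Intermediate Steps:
Y = 847 (Y = -723 + 1570 = 847)
√(Y - 30*(-3 + 3)) = √(847 - 30*(-3 + 3)) = √(847 - 30*0) = √(847 + 0) = √847 = 11*√7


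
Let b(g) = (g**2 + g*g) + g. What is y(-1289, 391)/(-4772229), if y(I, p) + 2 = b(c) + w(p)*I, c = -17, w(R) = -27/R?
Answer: -36196/266563077 ≈ -0.00013579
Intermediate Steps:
b(g) = g + 2*g**2 (b(g) = (g**2 + g**2) + g = 2*g**2 + g = g + 2*g**2)
y(I, p) = 559 - 27*I/p (y(I, p) = -2 + (-17*(1 + 2*(-17)) + (-27/p)*I) = -2 + (-17*(1 - 34) - 27*I/p) = -2 + (-17*(-33) - 27*I/p) = -2 + (561 - 27*I/p) = 559 - 27*I/p)
y(-1289, 391)/(-4772229) = (559 - 27*(-1289)/391)/(-4772229) = (559 - 27*(-1289)*1/391)*(-1/4772229) = (559 + 34803/391)*(-1/4772229) = (253372/391)*(-1/4772229) = -36196/266563077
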